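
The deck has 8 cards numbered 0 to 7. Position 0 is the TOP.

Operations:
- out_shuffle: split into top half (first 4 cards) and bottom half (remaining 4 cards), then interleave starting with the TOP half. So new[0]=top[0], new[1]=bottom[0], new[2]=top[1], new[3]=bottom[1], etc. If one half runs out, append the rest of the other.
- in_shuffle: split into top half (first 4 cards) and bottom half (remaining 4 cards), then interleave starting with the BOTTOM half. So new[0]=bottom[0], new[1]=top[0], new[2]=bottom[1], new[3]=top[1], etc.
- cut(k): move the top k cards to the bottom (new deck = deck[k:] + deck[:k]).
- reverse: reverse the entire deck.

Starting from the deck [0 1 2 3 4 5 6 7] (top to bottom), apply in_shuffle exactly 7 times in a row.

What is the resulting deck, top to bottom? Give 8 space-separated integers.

Answer: 4 0 5 1 6 2 7 3

Derivation:
After op 1 (in_shuffle): [4 0 5 1 6 2 7 3]
After op 2 (in_shuffle): [6 4 2 0 7 5 3 1]
After op 3 (in_shuffle): [7 6 5 4 3 2 1 0]
After op 4 (in_shuffle): [3 7 2 6 1 5 0 4]
After op 5 (in_shuffle): [1 3 5 7 0 2 4 6]
After op 6 (in_shuffle): [0 1 2 3 4 5 6 7]
After op 7 (in_shuffle): [4 0 5 1 6 2 7 3]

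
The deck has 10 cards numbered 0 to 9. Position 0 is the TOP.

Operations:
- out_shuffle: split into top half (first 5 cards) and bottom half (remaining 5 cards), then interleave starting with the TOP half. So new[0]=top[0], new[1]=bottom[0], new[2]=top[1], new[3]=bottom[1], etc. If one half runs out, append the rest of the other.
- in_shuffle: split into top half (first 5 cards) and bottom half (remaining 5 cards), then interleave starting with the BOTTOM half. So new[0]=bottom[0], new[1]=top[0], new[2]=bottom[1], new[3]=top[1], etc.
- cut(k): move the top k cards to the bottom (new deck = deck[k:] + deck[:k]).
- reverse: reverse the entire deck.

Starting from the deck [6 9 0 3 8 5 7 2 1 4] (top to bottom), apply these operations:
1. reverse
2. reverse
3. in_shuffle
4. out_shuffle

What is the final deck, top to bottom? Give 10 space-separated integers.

After op 1 (reverse): [4 1 2 7 5 8 3 0 9 6]
After op 2 (reverse): [6 9 0 3 8 5 7 2 1 4]
After op 3 (in_shuffle): [5 6 7 9 2 0 1 3 4 8]
After op 4 (out_shuffle): [5 0 6 1 7 3 9 4 2 8]

Answer: 5 0 6 1 7 3 9 4 2 8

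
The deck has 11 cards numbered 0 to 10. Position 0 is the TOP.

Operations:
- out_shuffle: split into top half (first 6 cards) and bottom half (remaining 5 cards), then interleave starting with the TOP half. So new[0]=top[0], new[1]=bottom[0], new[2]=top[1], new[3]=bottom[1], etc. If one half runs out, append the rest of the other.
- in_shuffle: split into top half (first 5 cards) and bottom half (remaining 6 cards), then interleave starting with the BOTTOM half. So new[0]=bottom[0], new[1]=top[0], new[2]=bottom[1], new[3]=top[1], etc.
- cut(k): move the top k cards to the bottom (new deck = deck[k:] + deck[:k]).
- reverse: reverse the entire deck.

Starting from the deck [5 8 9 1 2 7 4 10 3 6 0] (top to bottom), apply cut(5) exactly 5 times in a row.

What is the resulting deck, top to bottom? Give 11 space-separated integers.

Answer: 1 2 7 4 10 3 6 0 5 8 9

Derivation:
After op 1 (cut(5)): [7 4 10 3 6 0 5 8 9 1 2]
After op 2 (cut(5)): [0 5 8 9 1 2 7 4 10 3 6]
After op 3 (cut(5)): [2 7 4 10 3 6 0 5 8 9 1]
After op 4 (cut(5)): [6 0 5 8 9 1 2 7 4 10 3]
After op 5 (cut(5)): [1 2 7 4 10 3 6 0 5 8 9]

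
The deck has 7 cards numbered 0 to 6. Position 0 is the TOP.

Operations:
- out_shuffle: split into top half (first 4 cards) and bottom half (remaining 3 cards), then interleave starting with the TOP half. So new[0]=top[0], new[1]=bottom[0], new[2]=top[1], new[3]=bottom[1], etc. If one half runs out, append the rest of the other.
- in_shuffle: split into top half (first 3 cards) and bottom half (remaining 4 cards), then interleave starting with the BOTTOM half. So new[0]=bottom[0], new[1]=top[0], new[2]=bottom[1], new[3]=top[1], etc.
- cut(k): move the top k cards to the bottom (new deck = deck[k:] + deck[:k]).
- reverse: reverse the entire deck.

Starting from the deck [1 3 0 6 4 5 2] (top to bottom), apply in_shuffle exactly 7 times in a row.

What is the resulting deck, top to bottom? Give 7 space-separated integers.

After op 1 (in_shuffle): [6 1 4 3 5 0 2]
After op 2 (in_shuffle): [3 6 5 1 0 4 2]
After op 3 (in_shuffle): [1 3 0 6 4 5 2]
After op 4 (in_shuffle): [6 1 4 3 5 0 2]
After op 5 (in_shuffle): [3 6 5 1 0 4 2]
After op 6 (in_shuffle): [1 3 0 6 4 5 2]
After op 7 (in_shuffle): [6 1 4 3 5 0 2]

Answer: 6 1 4 3 5 0 2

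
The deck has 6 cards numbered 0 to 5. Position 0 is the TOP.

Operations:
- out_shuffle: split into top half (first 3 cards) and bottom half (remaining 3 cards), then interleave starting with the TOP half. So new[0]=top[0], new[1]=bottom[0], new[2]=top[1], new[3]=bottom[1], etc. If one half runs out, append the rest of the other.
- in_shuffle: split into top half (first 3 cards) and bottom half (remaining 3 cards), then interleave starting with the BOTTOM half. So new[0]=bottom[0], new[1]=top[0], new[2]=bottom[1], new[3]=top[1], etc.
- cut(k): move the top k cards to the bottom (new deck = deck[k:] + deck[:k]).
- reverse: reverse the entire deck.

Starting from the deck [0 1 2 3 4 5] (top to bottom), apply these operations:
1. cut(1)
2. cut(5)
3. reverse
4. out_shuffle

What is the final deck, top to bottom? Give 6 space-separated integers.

Answer: 5 2 4 1 3 0

Derivation:
After op 1 (cut(1)): [1 2 3 4 5 0]
After op 2 (cut(5)): [0 1 2 3 4 5]
After op 3 (reverse): [5 4 3 2 1 0]
After op 4 (out_shuffle): [5 2 4 1 3 0]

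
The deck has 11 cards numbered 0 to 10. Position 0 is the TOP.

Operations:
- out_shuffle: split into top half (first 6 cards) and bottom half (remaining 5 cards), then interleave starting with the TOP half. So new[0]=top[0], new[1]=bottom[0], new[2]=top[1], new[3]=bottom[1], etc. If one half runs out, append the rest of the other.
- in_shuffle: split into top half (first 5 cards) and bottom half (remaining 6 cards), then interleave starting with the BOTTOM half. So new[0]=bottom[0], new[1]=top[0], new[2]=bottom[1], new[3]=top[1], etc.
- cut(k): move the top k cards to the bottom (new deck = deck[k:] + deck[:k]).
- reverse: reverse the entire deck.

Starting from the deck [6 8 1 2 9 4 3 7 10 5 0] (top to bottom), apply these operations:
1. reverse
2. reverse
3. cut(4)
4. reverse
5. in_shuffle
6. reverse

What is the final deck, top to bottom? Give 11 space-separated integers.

After op 1 (reverse): [0 5 10 7 3 4 9 2 1 8 6]
After op 2 (reverse): [6 8 1 2 9 4 3 7 10 5 0]
After op 3 (cut(4)): [9 4 3 7 10 5 0 6 8 1 2]
After op 4 (reverse): [2 1 8 6 0 5 10 7 3 4 9]
After op 5 (in_shuffle): [5 2 10 1 7 8 3 6 4 0 9]
After op 6 (reverse): [9 0 4 6 3 8 7 1 10 2 5]

Answer: 9 0 4 6 3 8 7 1 10 2 5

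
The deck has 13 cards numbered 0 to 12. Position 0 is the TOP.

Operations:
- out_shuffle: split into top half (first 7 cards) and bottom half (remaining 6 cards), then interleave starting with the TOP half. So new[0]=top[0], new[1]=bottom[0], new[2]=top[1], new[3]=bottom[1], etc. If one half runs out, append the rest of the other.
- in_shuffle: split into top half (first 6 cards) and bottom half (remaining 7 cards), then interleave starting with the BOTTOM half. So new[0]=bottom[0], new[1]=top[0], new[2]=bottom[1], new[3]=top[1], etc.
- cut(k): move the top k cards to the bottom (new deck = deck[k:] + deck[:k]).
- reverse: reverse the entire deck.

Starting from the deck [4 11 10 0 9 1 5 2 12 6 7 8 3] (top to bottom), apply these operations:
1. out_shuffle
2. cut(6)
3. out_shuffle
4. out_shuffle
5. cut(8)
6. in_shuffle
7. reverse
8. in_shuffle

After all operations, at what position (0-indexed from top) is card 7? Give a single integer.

Answer: 0

Derivation:
After op 1 (out_shuffle): [4 2 11 12 10 6 0 7 9 8 1 3 5]
After op 2 (cut(6)): [0 7 9 8 1 3 5 4 2 11 12 10 6]
After op 3 (out_shuffle): [0 4 7 2 9 11 8 12 1 10 3 6 5]
After op 4 (out_shuffle): [0 12 4 1 7 10 2 3 9 6 11 5 8]
After op 5 (cut(8)): [9 6 11 5 8 0 12 4 1 7 10 2 3]
After op 6 (in_shuffle): [12 9 4 6 1 11 7 5 10 8 2 0 3]
After op 7 (reverse): [3 0 2 8 10 5 7 11 1 6 4 9 12]
After op 8 (in_shuffle): [7 3 11 0 1 2 6 8 4 10 9 5 12]
Card 7 is at position 0.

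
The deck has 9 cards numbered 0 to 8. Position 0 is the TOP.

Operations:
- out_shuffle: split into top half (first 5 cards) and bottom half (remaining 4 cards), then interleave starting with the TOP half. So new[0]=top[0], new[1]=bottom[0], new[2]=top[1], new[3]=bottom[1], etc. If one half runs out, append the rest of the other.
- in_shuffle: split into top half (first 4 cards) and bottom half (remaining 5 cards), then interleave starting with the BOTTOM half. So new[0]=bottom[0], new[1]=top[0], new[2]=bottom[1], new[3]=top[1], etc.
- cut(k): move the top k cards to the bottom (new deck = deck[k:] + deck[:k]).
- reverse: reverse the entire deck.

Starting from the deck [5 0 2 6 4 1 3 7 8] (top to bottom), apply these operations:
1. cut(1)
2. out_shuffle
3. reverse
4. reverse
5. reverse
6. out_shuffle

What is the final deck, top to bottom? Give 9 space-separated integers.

Answer: 1 7 5 2 4 3 8 0 6

Derivation:
After op 1 (cut(1)): [0 2 6 4 1 3 7 8 5]
After op 2 (out_shuffle): [0 3 2 7 6 8 4 5 1]
After op 3 (reverse): [1 5 4 8 6 7 2 3 0]
After op 4 (reverse): [0 3 2 7 6 8 4 5 1]
After op 5 (reverse): [1 5 4 8 6 7 2 3 0]
After op 6 (out_shuffle): [1 7 5 2 4 3 8 0 6]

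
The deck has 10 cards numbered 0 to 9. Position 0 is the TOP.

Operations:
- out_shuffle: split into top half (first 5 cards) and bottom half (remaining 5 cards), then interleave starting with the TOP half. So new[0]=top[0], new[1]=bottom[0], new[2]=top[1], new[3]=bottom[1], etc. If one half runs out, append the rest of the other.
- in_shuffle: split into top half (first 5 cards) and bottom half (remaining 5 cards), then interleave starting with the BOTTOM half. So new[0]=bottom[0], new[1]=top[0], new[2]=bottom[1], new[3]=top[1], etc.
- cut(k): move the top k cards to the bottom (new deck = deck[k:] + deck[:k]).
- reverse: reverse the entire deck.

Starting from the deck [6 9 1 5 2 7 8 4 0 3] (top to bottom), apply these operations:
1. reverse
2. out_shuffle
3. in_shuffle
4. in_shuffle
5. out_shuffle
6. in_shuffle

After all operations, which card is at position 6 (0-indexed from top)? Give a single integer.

After op 1 (reverse): [3 0 4 8 7 2 5 1 9 6]
After op 2 (out_shuffle): [3 2 0 5 4 1 8 9 7 6]
After op 3 (in_shuffle): [1 3 8 2 9 0 7 5 6 4]
After op 4 (in_shuffle): [0 1 7 3 5 8 6 2 4 9]
After op 5 (out_shuffle): [0 8 1 6 7 2 3 4 5 9]
After op 6 (in_shuffle): [2 0 3 8 4 1 5 6 9 7]
Position 6: card 5.

Answer: 5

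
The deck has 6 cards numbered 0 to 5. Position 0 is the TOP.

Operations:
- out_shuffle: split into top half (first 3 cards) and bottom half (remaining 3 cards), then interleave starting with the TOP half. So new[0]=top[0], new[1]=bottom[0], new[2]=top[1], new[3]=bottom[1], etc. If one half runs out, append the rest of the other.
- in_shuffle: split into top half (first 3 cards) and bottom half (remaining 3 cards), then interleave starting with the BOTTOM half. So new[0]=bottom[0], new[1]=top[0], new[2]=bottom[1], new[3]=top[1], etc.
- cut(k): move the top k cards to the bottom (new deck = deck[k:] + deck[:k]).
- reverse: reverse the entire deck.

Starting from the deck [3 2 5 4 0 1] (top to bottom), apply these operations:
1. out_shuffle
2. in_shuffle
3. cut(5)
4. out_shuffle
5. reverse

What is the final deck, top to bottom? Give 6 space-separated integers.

After op 1 (out_shuffle): [3 4 2 0 5 1]
After op 2 (in_shuffle): [0 3 5 4 1 2]
After op 3 (cut(5)): [2 0 3 5 4 1]
After op 4 (out_shuffle): [2 5 0 4 3 1]
After op 5 (reverse): [1 3 4 0 5 2]

Answer: 1 3 4 0 5 2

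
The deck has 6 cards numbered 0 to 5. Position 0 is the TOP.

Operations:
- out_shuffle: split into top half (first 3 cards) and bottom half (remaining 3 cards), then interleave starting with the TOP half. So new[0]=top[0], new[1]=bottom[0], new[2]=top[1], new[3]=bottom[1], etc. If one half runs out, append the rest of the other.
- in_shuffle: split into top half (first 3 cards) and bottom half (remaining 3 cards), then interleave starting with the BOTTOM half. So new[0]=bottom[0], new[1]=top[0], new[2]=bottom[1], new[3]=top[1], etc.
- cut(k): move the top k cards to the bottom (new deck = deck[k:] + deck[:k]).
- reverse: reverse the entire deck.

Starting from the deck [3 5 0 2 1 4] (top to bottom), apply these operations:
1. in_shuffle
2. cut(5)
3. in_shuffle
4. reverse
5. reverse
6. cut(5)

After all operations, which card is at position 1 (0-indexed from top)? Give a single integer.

Answer: 1

Derivation:
After op 1 (in_shuffle): [2 3 1 5 4 0]
After op 2 (cut(5)): [0 2 3 1 5 4]
After op 3 (in_shuffle): [1 0 5 2 4 3]
After op 4 (reverse): [3 4 2 5 0 1]
After op 5 (reverse): [1 0 5 2 4 3]
After op 6 (cut(5)): [3 1 0 5 2 4]
Position 1: card 1.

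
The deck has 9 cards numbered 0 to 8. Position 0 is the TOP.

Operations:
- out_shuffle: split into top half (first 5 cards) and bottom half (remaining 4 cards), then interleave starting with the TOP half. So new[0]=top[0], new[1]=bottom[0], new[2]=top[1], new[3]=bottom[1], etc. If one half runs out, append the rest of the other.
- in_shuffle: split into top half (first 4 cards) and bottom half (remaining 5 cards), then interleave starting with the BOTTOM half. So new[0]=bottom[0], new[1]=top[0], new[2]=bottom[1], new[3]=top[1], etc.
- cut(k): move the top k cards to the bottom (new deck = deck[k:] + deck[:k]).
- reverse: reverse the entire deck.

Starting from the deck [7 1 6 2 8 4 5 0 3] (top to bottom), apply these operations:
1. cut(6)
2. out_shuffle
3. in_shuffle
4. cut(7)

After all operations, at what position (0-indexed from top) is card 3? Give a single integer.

Answer: 2

Derivation:
After op 1 (cut(6)): [5 0 3 7 1 6 2 8 4]
After op 2 (out_shuffle): [5 6 0 2 3 8 7 4 1]
After op 3 (in_shuffle): [3 5 8 6 7 0 4 2 1]
After op 4 (cut(7)): [2 1 3 5 8 6 7 0 4]
Card 3 is at position 2.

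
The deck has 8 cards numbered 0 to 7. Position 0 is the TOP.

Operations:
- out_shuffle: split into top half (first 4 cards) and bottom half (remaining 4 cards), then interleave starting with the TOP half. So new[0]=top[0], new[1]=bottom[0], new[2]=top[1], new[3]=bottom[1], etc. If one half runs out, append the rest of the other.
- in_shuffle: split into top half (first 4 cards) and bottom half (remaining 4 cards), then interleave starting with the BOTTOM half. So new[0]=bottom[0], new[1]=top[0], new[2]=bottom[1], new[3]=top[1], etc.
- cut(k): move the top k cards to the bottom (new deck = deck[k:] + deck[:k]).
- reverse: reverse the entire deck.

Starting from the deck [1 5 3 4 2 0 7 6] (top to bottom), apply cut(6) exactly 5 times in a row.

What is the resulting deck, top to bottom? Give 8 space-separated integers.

After op 1 (cut(6)): [7 6 1 5 3 4 2 0]
After op 2 (cut(6)): [2 0 7 6 1 5 3 4]
After op 3 (cut(6)): [3 4 2 0 7 6 1 5]
After op 4 (cut(6)): [1 5 3 4 2 0 7 6]
After op 5 (cut(6)): [7 6 1 5 3 4 2 0]

Answer: 7 6 1 5 3 4 2 0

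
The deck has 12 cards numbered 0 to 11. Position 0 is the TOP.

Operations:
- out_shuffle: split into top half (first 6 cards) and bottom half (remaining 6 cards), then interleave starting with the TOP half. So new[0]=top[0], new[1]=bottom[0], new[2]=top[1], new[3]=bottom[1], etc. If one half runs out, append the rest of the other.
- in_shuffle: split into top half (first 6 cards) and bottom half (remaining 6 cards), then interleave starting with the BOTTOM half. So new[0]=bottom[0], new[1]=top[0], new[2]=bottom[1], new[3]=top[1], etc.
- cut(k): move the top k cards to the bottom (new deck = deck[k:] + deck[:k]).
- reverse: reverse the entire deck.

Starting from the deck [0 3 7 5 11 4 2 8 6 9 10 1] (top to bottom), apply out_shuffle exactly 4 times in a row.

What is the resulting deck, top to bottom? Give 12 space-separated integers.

After op 1 (out_shuffle): [0 2 3 8 7 6 5 9 11 10 4 1]
After op 2 (out_shuffle): [0 5 2 9 3 11 8 10 7 4 6 1]
After op 3 (out_shuffle): [0 8 5 10 2 7 9 4 3 6 11 1]
After op 4 (out_shuffle): [0 9 8 4 5 3 10 6 2 11 7 1]

Answer: 0 9 8 4 5 3 10 6 2 11 7 1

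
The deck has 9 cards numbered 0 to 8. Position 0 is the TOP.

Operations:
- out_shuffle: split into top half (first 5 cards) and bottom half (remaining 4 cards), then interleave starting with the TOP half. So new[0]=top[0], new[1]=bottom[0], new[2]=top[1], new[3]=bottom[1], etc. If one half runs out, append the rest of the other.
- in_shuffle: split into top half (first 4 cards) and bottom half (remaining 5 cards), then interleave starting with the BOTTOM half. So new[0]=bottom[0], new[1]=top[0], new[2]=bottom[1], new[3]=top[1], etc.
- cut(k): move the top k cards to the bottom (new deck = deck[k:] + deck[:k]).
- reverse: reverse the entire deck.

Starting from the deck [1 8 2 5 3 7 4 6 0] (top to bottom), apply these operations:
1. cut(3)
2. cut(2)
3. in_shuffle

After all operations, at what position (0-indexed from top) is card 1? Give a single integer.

After op 1 (cut(3)): [5 3 7 4 6 0 1 8 2]
After op 2 (cut(2)): [7 4 6 0 1 8 2 5 3]
After op 3 (in_shuffle): [1 7 8 4 2 6 5 0 3]
Card 1 is at position 0.

Answer: 0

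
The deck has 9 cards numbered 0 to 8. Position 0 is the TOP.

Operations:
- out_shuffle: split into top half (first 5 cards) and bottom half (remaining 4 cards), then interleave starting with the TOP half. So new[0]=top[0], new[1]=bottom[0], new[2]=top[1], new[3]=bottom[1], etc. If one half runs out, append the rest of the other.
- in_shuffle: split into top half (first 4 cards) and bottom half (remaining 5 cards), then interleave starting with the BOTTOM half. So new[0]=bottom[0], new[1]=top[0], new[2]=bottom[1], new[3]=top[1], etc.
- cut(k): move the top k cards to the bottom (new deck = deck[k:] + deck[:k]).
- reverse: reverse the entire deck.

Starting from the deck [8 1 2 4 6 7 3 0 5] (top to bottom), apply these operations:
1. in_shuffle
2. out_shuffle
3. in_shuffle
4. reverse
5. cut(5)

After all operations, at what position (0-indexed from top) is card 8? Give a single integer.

Answer: 7

Derivation:
After op 1 (in_shuffle): [6 8 7 1 3 2 0 4 5]
After op 2 (out_shuffle): [6 2 8 0 7 4 1 5 3]
After op 3 (in_shuffle): [7 6 4 2 1 8 5 0 3]
After op 4 (reverse): [3 0 5 8 1 2 4 6 7]
After op 5 (cut(5)): [2 4 6 7 3 0 5 8 1]
Card 8 is at position 7.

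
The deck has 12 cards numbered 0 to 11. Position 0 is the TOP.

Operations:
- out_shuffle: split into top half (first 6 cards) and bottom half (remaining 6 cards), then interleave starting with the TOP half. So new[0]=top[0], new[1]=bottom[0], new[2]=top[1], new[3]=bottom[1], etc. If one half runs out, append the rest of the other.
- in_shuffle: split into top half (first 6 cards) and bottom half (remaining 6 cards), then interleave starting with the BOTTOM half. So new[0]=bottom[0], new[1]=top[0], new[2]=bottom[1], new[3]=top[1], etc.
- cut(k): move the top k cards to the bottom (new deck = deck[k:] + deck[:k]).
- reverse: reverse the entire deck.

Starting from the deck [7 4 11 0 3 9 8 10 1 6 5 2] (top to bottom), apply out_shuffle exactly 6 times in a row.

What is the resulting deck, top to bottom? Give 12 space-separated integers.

Answer: 7 9 5 3 6 0 1 11 10 4 8 2

Derivation:
After op 1 (out_shuffle): [7 8 4 10 11 1 0 6 3 5 9 2]
After op 2 (out_shuffle): [7 0 8 6 4 3 10 5 11 9 1 2]
After op 3 (out_shuffle): [7 10 0 5 8 11 6 9 4 1 3 2]
After op 4 (out_shuffle): [7 6 10 9 0 4 5 1 8 3 11 2]
After op 5 (out_shuffle): [7 5 6 1 10 8 9 3 0 11 4 2]
After op 6 (out_shuffle): [7 9 5 3 6 0 1 11 10 4 8 2]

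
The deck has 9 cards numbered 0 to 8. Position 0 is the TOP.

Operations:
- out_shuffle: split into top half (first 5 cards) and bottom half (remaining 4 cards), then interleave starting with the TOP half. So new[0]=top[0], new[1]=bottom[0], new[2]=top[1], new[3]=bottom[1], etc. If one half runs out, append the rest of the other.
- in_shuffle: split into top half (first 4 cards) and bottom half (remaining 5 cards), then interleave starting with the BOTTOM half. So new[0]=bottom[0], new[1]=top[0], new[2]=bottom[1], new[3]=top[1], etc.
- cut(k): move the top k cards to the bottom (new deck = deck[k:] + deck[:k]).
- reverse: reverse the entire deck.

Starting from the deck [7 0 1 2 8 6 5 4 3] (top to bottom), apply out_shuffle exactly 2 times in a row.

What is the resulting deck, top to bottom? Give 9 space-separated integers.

Answer: 7 4 6 2 0 3 5 8 1

Derivation:
After op 1 (out_shuffle): [7 6 0 5 1 4 2 3 8]
After op 2 (out_shuffle): [7 4 6 2 0 3 5 8 1]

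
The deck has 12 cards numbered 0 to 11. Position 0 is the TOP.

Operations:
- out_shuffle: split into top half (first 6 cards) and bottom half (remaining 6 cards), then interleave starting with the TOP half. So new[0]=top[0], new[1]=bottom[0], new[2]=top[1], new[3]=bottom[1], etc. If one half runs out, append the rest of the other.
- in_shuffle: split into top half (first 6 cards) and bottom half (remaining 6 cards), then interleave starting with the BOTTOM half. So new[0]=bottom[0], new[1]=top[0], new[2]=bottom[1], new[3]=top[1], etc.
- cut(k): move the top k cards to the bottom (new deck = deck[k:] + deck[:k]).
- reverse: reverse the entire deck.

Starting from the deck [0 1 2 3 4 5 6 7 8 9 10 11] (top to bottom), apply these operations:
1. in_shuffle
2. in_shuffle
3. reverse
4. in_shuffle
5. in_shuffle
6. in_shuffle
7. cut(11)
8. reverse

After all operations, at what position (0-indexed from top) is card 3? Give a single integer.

Answer: 9

Derivation:
After op 1 (in_shuffle): [6 0 7 1 8 2 9 3 10 4 11 5]
After op 2 (in_shuffle): [9 6 3 0 10 7 4 1 11 8 5 2]
After op 3 (reverse): [2 5 8 11 1 4 7 10 0 3 6 9]
After op 4 (in_shuffle): [7 2 10 5 0 8 3 11 6 1 9 4]
After op 5 (in_shuffle): [3 7 11 2 6 10 1 5 9 0 4 8]
After op 6 (in_shuffle): [1 3 5 7 9 11 0 2 4 6 8 10]
After op 7 (cut(11)): [10 1 3 5 7 9 11 0 2 4 6 8]
After op 8 (reverse): [8 6 4 2 0 11 9 7 5 3 1 10]
Card 3 is at position 9.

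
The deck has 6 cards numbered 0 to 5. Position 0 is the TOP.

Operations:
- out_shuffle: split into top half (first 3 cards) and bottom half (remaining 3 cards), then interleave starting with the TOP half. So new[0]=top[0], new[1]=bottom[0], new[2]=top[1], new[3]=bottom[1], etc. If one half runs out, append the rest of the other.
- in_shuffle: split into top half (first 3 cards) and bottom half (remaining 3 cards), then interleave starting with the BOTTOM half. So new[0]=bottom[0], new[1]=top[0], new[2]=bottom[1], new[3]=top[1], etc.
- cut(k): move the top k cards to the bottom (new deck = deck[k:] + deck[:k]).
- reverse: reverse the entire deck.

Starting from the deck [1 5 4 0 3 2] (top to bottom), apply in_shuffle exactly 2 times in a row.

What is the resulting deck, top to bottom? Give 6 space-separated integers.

Answer: 5 0 2 1 4 3

Derivation:
After op 1 (in_shuffle): [0 1 3 5 2 4]
After op 2 (in_shuffle): [5 0 2 1 4 3]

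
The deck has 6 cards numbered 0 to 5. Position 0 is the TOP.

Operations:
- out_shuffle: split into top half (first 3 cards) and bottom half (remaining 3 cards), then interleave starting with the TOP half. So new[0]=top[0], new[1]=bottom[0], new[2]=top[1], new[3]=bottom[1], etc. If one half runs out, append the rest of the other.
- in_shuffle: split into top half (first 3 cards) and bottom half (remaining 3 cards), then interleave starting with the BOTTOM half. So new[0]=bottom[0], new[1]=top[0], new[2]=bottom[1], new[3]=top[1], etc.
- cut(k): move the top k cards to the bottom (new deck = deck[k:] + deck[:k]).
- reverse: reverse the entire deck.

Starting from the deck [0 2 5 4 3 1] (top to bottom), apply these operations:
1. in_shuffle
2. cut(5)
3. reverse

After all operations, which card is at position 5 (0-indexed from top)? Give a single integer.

After op 1 (in_shuffle): [4 0 3 2 1 5]
After op 2 (cut(5)): [5 4 0 3 2 1]
After op 3 (reverse): [1 2 3 0 4 5]
Position 5: card 5.

Answer: 5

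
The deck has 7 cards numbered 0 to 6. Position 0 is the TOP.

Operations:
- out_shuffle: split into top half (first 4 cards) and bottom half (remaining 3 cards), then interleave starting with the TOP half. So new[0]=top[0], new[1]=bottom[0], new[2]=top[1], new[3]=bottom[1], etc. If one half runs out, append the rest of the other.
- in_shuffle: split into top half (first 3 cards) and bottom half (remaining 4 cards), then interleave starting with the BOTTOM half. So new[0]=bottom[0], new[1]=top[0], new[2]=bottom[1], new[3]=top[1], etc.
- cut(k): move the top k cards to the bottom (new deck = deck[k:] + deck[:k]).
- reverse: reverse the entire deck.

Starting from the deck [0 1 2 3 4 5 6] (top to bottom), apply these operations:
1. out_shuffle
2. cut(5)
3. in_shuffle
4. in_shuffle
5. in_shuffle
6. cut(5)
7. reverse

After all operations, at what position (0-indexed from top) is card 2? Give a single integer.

After op 1 (out_shuffle): [0 4 1 5 2 6 3]
After op 2 (cut(5)): [6 3 0 4 1 5 2]
After op 3 (in_shuffle): [4 6 1 3 5 0 2]
After op 4 (in_shuffle): [3 4 5 6 0 1 2]
After op 5 (in_shuffle): [6 3 0 4 1 5 2]
After op 6 (cut(5)): [5 2 6 3 0 4 1]
After op 7 (reverse): [1 4 0 3 6 2 5]
Card 2 is at position 5.

Answer: 5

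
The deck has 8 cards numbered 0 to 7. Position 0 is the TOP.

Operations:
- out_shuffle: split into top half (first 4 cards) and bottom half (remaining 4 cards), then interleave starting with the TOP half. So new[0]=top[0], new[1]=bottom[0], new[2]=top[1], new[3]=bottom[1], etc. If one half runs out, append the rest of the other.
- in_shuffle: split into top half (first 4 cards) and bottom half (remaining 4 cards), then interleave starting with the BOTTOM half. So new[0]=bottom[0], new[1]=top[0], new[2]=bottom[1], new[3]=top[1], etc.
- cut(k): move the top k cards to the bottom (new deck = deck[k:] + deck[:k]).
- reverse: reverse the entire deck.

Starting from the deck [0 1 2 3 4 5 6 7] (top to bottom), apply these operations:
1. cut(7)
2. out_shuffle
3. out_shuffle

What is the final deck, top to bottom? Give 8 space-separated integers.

After op 1 (cut(7)): [7 0 1 2 3 4 5 6]
After op 2 (out_shuffle): [7 3 0 4 1 5 2 6]
After op 3 (out_shuffle): [7 1 3 5 0 2 4 6]

Answer: 7 1 3 5 0 2 4 6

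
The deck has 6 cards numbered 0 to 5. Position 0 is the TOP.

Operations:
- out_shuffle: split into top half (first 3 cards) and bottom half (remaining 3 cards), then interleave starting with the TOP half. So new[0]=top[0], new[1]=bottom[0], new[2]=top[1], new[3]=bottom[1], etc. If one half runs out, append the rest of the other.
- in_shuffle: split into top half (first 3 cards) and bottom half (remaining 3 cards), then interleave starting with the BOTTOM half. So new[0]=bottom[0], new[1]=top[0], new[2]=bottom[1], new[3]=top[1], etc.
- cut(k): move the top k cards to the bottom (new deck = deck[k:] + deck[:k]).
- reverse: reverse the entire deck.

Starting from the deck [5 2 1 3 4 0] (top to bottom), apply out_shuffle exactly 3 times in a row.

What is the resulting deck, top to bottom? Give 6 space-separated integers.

After op 1 (out_shuffle): [5 3 2 4 1 0]
After op 2 (out_shuffle): [5 4 3 1 2 0]
After op 3 (out_shuffle): [5 1 4 2 3 0]

Answer: 5 1 4 2 3 0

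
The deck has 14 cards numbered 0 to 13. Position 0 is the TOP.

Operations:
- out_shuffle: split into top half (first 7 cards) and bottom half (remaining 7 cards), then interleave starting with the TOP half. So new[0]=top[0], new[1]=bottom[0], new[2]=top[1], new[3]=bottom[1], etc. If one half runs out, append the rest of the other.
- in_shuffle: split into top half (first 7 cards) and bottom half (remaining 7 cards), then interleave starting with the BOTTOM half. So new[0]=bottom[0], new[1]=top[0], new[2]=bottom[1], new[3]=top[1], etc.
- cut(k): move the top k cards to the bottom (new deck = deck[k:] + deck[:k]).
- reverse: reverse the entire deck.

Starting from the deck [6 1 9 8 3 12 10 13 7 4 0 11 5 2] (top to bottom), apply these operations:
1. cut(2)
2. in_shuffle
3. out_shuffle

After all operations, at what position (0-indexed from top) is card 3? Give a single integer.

After op 1 (cut(2)): [9 8 3 12 10 13 7 4 0 11 5 2 6 1]
After op 2 (in_shuffle): [4 9 0 8 11 3 5 12 2 10 6 13 1 7]
After op 3 (out_shuffle): [4 12 9 2 0 10 8 6 11 13 3 1 5 7]
Card 3 is at position 10.

Answer: 10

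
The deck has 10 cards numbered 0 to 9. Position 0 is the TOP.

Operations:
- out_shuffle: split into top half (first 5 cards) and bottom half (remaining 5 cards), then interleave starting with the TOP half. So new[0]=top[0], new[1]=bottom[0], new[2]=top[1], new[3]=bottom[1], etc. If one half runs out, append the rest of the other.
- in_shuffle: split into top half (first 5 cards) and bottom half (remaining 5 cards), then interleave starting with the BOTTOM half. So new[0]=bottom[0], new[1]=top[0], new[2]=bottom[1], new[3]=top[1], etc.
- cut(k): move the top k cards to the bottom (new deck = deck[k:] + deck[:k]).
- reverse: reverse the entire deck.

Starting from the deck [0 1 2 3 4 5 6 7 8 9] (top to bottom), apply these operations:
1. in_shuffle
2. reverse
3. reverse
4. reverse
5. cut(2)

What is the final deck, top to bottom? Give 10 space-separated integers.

After op 1 (in_shuffle): [5 0 6 1 7 2 8 3 9 4]
After op 2 (reverse): [4 9 3 8 2 7 1 6 0 5]
After op 3 (reverse): [5 0 6 1 7 2 8 3 9 4]
After op 4 (reverse): [4 9 3 8 2 7 1 6 0 5]
After op 5 (cut(2)): [3 8 2 7 1 6 0 5 4 9]

Answer: 3 8 2 7 1 6 0 5 4 9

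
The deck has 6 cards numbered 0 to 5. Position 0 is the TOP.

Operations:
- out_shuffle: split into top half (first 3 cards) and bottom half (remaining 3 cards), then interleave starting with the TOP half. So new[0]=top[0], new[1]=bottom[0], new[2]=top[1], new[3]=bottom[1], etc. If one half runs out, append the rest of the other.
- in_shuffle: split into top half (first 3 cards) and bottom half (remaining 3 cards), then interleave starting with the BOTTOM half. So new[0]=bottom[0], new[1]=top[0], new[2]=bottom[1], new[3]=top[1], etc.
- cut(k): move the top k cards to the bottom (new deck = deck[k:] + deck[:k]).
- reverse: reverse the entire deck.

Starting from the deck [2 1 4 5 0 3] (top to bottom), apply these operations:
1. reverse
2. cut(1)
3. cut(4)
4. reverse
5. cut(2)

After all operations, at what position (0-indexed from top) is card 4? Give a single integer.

After op 1 (reverse): [3 0 5 4 1 2]
After op 2 (cut(1)): [0 5 4 1 2 3]
After op 3 (cut(4)): [2 3 0 5 4 1]
After op 4 (reverse): [1 4 5 0 3 2]
After op 5 (cut(2)): [5 0 3 2 1 4]
Card 4 is at position 5.

Answer: 5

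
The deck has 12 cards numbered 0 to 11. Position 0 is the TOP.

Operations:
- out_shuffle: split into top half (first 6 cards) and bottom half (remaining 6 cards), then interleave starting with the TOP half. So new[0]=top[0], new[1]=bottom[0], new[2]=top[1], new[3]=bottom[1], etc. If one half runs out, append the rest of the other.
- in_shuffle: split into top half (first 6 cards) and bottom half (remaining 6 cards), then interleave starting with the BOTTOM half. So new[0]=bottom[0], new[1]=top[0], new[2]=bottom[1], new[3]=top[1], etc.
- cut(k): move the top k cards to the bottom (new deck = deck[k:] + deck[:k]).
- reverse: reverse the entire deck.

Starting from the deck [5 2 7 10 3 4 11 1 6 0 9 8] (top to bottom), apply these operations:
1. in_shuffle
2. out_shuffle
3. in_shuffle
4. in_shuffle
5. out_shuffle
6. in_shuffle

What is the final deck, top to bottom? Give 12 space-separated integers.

Answer: 11 8 6 1 7 2 9 0 3 10 5 4

Derivation:
After op 1 (in_shuffle): [11 5 1 2 6 7 0 10 9 3 8 4]
After op 2 (out_shuffle): [11 0 5 10 1 9 2 3 6 8 7 4]
After op 3 (in_shuffle): [2 11 3 0 6 5 8 10 7 1 4 9]
After op 4 (in_shuffle): [8 2 10 11 7 3 1 0 4 6 9 5]
After op 5 (out_shuffle): [8 1 2 0 10 4 11 6 7 9 3 5]
After op 6 (in_shuffle): [11 8 6 1 7 2 9 0 3 10 5 4]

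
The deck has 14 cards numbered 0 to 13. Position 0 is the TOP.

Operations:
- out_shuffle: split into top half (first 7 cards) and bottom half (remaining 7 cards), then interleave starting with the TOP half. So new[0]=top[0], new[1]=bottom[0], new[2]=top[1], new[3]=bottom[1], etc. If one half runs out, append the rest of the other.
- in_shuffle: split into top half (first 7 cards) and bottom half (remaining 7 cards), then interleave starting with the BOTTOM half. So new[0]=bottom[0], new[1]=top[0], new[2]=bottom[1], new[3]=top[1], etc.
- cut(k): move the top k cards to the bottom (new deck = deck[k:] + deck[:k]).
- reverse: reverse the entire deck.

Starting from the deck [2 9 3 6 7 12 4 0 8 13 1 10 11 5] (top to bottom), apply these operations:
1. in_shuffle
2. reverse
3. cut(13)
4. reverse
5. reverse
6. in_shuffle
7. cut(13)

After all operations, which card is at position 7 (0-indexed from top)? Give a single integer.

Answer: 13

Derivation:
After op 1 (in_shuffle): [0 2 8 9 13 3 1 6 10 7 11 12 5 4]
After op 2 (reverse): [4 5 12 11 7 10 6 1 3 13 9 8 2 0]
After op 3 (cut(13)): [0 4 5 12 11 7 10 6 1 3 13 9 8 2]
After op 4 (reverse): [2 8 9 13 3 1 6 10 7 11 12 5 4 0]
After op 5 (reverse): [0 4 5 12 11 7 10 6 1 3 13 9 8 2]
After op 6 (in_shuffle): [6 0 1 4 3 5 13 12 9 11 8 7 2 10]
After op 7 (cut(13)): [10 6 0 1 4 3 5 13 12 9 11 8 7 2]
Position 7: card 13.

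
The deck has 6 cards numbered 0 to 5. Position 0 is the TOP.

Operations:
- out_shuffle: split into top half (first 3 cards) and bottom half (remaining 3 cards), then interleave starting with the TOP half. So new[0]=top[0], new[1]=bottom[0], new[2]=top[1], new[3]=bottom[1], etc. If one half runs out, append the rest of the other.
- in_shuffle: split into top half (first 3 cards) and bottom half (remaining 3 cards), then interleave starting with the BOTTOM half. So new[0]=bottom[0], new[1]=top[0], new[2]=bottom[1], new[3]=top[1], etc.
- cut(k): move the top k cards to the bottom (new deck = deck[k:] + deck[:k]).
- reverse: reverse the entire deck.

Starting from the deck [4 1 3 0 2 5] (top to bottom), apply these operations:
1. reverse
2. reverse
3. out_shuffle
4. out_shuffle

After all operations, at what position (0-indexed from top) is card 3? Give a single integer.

Answer: 3

Derivation:
After op 1 (reverse): [5 2 0 3 1 4]
After op 2 (reverse): [4 1 3 0 2 5]
After op 3 (out_shuffle): [4 0 1 2 3 5]
After op 4 (out_shuffle): [4 2 0 3 1 5]
Card 3 is at position 3.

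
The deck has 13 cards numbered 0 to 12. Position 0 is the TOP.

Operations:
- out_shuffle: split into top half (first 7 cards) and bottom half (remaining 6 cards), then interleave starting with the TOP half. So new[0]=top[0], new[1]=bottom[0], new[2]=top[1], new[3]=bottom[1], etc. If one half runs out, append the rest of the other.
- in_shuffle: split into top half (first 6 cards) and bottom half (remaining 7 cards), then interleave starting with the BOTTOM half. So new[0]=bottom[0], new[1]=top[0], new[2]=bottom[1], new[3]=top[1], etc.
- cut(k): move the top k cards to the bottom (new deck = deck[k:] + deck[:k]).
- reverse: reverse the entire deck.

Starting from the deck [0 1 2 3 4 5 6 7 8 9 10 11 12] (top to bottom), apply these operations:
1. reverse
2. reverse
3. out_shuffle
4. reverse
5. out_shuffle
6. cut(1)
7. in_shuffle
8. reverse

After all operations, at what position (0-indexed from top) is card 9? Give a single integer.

Answer: 11

Derivation:
After op 1 (reverse): [12 11 10 9 8 7 6 5 4 3 2 1 0]
After op 2 (reverse): [0 1 2 3 4 5 6 7 8 9 10 11 12]
After op 3 (out_shuffle): [0 7 1 8 2 9 3 10 4 11 5 12 6]
After op 4 (reverse): [6 12 5 11 4 10 3 9 2 8 1 7 0]
After op 5 (out_shuffle): [6 9 12 2 5 8 11 1 4 7 10 0 3]
After op 6 (cut(1)): [9 12 2 5 8 11 1 4 7 10 0 3 6]
After op 7 (in_shuffle): [1 9 4 12 7 2 10 5 0 8 3 11 6]
After op 8 (reverse): [6 11 3 8 0 5 10 2 7 12 4 9 1]
Card 9 is at position 11.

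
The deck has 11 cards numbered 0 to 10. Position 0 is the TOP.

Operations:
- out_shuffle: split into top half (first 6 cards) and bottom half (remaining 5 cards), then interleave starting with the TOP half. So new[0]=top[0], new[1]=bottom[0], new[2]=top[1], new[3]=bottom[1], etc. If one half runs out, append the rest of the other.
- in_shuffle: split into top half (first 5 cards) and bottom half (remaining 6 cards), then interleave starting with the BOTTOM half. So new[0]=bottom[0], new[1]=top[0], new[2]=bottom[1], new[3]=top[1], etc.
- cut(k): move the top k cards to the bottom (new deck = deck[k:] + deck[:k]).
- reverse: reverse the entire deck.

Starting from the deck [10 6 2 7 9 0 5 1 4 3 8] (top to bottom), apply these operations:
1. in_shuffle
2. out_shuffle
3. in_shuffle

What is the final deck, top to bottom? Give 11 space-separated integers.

Answer: 3 0 6 4 9 10 1 7 8 5 2

Derivation:
After op 1 (in_shuffle): [0 10 5 6 1 2 4 7 3 9 8]
After op 2 (out_shuffle): [0 4 10 7 5 3 6 9 1 8 2]
After op 3 (in_shuffle): [3 0 6 4 9 10 1 7 8 5 2]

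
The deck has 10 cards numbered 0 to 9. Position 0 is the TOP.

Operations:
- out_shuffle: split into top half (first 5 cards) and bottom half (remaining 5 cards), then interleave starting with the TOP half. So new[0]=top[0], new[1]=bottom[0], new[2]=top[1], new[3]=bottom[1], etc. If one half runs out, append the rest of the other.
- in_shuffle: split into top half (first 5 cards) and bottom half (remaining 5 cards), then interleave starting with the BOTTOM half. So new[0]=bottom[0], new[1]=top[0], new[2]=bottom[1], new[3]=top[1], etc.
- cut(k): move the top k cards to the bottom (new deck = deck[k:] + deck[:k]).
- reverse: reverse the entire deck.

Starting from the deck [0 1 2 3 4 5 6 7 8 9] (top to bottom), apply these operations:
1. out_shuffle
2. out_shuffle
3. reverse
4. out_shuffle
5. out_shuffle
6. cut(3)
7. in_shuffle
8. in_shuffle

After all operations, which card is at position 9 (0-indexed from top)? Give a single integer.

After op 1 (out_shuffle): [0 5 1 6 2 7 3 8 4 9]
After op 2 (out_shuffle): [0 7 5 3 1 8 6 4 2 9]
After op 3 (reverse): [9 2 4 6 8 1 3 5 7 0]
After op 4 (out_shuffle): [9 1 2 3 4 5 6 7 8 0]
After op 5 (out_shuffle): [9 5 1 6 2 7 3 8 4 0]
After op 6 (cut(3)): [6 2 7 3 8 4 0 9 5 1]
After op 7 (in_shuffle): [4 6 0 2 9 7 5 3 1 8]
After op 8 (in_shuffle): [7 4 5 6 3 0 1 2 8 9]
Position 9: card 9.

Answer: 9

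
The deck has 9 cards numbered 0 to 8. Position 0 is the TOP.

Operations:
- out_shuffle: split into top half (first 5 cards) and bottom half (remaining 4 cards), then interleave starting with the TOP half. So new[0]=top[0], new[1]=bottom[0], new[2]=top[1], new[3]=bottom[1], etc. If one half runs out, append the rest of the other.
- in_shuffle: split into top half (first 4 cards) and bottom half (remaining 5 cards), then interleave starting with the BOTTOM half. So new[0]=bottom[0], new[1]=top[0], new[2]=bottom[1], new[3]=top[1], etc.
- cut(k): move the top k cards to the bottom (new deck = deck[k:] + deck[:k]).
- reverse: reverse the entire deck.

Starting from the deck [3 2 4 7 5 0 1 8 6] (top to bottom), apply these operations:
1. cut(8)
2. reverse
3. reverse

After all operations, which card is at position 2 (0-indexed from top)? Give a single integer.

After op 1 (cut(8)): [6 3 2 4 7 5 0 1 8]
After op 2 (reverse): [8 1 0 5 7 4 2 3 6]
After op 3 (reverse): [6 3 2 4 7 5 0 1 8]
Position 2: card 2.

Answer: 2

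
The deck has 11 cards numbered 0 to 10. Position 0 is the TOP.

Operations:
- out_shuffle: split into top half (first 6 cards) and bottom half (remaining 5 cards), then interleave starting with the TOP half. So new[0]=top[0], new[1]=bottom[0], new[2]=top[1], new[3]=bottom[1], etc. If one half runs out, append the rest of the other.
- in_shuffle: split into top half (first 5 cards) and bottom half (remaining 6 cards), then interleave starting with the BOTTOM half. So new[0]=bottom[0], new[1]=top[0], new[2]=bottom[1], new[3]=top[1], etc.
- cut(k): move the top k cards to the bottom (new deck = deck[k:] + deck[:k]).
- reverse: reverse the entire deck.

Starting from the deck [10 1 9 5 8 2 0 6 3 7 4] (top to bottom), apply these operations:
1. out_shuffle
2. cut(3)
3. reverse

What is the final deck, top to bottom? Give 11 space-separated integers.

After op 1 (out_shuffle): [10 0 1 6 9 3 5 7 8 4 2]
After op 2 (cut(3)): [6 9 3 5 7 8 4 2 10 0 1]
After op 3 (reverse): [1 0 10 2 4 8 7 5 3 9 6]

Answer: 1 0 10 2 4 8 7 5 3 9 6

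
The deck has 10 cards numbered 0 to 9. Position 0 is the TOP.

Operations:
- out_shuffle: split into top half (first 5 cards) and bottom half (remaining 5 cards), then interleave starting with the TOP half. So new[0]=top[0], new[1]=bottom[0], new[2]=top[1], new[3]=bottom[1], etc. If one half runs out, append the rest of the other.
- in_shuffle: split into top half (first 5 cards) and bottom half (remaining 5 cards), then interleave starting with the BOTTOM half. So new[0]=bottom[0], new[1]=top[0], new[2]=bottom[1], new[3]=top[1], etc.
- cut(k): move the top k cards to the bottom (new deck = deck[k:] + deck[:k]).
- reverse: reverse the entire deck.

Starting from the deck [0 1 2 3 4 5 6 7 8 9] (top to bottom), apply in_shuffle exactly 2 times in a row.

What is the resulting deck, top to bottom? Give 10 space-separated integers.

Answer: 2 5 8 0 3 6 9 1 4 7

Derivation:
After op 1 (in_shuffle): [5 0 6 1 7 2 8 3 9 4]
After op 2 (in_shuffle): [2 5 8 0 3 6 9 1 4 7]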